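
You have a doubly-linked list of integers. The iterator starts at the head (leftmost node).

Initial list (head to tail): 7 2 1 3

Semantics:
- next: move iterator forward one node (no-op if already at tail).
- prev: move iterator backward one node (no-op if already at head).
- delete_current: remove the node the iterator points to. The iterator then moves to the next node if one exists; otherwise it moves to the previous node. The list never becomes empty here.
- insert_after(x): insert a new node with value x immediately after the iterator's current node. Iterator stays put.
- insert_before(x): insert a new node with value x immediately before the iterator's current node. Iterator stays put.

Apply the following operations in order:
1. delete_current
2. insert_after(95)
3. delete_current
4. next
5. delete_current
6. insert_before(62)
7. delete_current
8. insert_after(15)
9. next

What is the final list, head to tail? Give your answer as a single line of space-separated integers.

Answer: 95 62 15

Derivation:
After 1 (delete_current): list=[2, 1, 3] cursor@2
After 2 (insert_after(95)): list=[2, 95, 1, 3] cursor@2
After 3 (delete_current): list=[95, 1, 3] cursor@95
After 4 (next): list=[95, 1, 3] cursor@1
After 5 (delete_current): list=[95, 3] cursor@3
After 6 (insert_before(62)): list=[95, 62, 3] cursor@3
After 7 (delete_current): list=[95, 62] cursor@62
After 8 (insert_after(15)): list=[95, 62, 15] cursor@62
After 9 (next): list=[95, 62, 15] cursor@15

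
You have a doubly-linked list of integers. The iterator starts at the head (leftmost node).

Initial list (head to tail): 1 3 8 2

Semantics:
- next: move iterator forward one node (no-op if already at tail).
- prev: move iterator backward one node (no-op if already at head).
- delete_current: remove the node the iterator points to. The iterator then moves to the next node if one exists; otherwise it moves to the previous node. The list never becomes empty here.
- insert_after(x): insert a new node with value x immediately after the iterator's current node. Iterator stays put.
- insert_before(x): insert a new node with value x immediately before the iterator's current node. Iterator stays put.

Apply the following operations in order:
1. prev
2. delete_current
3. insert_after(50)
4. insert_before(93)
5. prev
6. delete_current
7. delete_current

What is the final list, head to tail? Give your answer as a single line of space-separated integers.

After 1 (prev): list=[1, 3, 8, 2] cursor@1
After 2 (delete_current): list=[3, 8, 2] cursor@3
After 3 (insert_after(50)): list=[3, 50, 8, 2] cursor@3
After 4 (insert_before(93)): list=[93, 3, 50, 8, 2] cursor@3
After 5 (prev): list=[93, 3, 50, 8, 2] cursor@93
After 6 (delete_current): list=[3, 50, 8, 2] cursor@3
After 7 (delete_current): list=[50, 8, 2] cursor@50

Answer: 50 8 2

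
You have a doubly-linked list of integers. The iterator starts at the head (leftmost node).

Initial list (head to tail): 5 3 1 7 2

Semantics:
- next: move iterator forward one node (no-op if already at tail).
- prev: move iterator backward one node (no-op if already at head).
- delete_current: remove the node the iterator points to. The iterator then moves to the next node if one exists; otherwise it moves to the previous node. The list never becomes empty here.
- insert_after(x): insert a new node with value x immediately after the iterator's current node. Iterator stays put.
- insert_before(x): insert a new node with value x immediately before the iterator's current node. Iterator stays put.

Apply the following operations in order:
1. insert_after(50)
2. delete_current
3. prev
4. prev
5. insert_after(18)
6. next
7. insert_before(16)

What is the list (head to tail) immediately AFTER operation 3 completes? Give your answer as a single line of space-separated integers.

After 1 (insert_after(50)): list=[5, 50, 3, 1, 7, 2] cursor@5
After 2 (delete_current): list=[50, 3, 1, 7, 2] cursor@50
After 3 (prev): list=[50, 3, 1, 7, 2] cursor@50

Answer: 50 3 1 7 2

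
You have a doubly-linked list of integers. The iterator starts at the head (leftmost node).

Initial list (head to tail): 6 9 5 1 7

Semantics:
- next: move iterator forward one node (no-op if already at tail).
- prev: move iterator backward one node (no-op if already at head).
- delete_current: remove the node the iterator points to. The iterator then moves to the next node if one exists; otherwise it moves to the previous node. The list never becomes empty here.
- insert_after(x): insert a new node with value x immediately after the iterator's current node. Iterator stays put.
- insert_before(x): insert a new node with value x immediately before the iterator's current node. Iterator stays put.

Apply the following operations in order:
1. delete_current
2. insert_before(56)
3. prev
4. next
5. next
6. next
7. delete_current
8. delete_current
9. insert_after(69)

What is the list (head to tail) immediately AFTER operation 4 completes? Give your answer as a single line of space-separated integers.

After 1 (delete_current): list=[9, 5, 1, 7] cursor@9
After 2 (insert_before(56)): list=[56, 9, 5, 1, 7] cursor@9
After 3 (prev): list=[56, 9, 5, 1, 7] cursor@56
After 4 (next): list=[56, 9, 5, 1, 7] cursor@9

Answer: 56 9 5 1 7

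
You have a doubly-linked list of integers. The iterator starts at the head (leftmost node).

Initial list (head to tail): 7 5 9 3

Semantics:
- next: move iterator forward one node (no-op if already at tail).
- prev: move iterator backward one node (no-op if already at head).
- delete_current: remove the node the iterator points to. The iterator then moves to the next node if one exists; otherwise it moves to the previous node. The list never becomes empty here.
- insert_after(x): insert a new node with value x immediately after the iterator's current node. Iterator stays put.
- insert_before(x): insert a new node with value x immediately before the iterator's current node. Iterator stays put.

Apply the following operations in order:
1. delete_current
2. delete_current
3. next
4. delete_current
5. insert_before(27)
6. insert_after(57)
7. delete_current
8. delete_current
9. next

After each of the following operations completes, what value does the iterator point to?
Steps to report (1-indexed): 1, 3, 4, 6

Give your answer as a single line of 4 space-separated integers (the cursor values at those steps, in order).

After 1 (delete_current): list=[5, 9, 3] cursor@5
After 2 (delete_current): list=[9, 3] cursor@9
After 3 (next): list=[9, 3] cursor@3
After 4 (delete_current): list=[9] cursor@9
After 5 (insert_before(27)): list=[27, 9] cursor@9
After 6 (insert_after(57)): list=[27, 9, 57] cursor@9
After 7 (delete_current): list=[27, 57] cursor@57
After 8 (delete_current): list=[27] cursor@27
After 9 (next): list=[27] cursor@27

Answer: 5 3 9 9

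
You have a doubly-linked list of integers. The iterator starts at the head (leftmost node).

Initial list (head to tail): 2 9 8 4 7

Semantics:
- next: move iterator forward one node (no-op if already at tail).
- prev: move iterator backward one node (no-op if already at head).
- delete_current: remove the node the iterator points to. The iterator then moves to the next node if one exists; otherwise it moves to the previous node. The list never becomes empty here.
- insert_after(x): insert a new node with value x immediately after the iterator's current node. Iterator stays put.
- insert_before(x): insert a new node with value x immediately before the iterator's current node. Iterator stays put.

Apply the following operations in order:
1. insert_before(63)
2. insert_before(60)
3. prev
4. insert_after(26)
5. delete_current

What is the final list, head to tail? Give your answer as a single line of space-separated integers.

After 1 (insert_before(63)): list=[63, 2, 9, 8, 4, 7] cursor@2
After 2 (insert_before(60)): list=[63, 60, 2, 9, 8, 4, 7] cursor@2
After 3 (prev): list=[63, 60, 2, 9, 8, 4, 7] cursor@60
After 4 (insert_after(26)): list=[63, 60, 26, 2, 9, 8, 4, 7] cursor@60
After 5 (delete_current): list=[63, 26, 2, 9, 8, 4, 7] cursor@26

Answer: 63 26 2 9 8 4 7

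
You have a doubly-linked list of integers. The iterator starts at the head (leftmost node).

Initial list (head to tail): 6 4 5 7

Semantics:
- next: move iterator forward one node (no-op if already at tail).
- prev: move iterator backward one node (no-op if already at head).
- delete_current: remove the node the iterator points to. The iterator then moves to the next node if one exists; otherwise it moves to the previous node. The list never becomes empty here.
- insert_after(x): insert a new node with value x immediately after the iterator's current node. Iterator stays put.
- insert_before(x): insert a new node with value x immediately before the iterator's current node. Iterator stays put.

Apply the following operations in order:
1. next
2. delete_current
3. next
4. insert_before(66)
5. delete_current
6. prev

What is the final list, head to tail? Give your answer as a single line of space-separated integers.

Answer: 6 5 66

Derivation:
After 1 (next): list=[6, 4, 5, 7] cursor@4
After 2 (delete_current): list=[6, 5, 7] cursor@5
After 3 (next): list=[6, 5, 7] cursor@7
After 4 (insert_before(66)): list=[6, 5, 66, 7] cursor@7
After 5 (delete_current): list=[6, 5, 66] cursor@66
After 6 (prev): list=[6, 5, 66] cursor@5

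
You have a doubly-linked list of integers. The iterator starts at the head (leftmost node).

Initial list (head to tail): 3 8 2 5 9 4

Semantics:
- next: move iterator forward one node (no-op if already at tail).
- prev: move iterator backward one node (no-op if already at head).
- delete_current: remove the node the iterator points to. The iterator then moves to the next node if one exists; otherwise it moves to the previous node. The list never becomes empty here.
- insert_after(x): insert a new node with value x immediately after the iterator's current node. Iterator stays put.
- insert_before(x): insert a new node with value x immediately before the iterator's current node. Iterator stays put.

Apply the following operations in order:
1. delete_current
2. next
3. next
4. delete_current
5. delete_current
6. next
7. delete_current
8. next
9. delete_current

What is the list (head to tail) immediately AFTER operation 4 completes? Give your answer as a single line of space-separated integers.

Answer: 8 2 9 4

Derivation:
After 1 (delete_current): list=[8, 2, 5, 9, 4] cursor@8
After 2 (next): list=[8, 2, 5, 9, 4] cursor@2
After 3 (next): list=[8, 2, 5, 9, 4] cursor@5
After 4 (delete_current): list=[8, 2, 9, 4] cursor@9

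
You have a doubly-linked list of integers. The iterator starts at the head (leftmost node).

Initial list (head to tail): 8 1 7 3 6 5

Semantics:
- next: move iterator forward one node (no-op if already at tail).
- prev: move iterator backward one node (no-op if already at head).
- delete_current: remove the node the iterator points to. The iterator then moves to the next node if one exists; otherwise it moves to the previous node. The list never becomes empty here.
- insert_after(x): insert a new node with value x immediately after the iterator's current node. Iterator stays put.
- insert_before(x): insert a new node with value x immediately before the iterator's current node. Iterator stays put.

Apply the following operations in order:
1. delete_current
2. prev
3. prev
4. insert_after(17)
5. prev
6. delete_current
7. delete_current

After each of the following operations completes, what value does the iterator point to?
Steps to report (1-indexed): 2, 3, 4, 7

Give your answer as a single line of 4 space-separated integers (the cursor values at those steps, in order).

Answer: 1 1 1 7

Derivation:
After 1 (delete_current): list=[1, 7, 3, 6, 5] cursor@1
After 2 (prev): list=[1, 7, 3, 6, 5] cursor@1
After 3 (prev): list=[1, 7, 3, 6, 5] cursor@1
After 4 (insert_after(17)): list=[1, 17, 7, 3, 6, 5] cursor@1
After 5 (prev): list=[1, 17, 7, 3, 6, 5] cursor@1
After 6 (delete_current): list=[17, 7, 3, 6, 5] cursor@17
After 7 (delete_current): list=[7, 3, 6, 5] cursor@7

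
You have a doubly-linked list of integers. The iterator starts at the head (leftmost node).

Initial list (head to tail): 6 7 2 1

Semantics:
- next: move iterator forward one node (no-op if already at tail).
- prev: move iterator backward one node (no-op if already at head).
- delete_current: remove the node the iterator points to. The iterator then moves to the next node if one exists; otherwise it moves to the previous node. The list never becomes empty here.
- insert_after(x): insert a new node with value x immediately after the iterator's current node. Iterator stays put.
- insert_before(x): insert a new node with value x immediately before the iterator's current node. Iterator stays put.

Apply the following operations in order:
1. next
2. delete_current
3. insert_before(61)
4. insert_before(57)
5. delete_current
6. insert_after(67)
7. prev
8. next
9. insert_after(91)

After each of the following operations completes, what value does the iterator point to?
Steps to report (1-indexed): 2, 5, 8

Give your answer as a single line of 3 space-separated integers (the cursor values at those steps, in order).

Answer: 2 1 1

Derivation:
After 1 (next): list=[6, 7, 2, 1] cursor@7
After 2 (delete_current): list=[6, 2, 1] cursor@2
After 3 (insert_before(61)): list=[6, 61, 2, 1] cursor@2
After 4 (insert_before(57)): list=[6, 61, 57, 2, 1] cursor@2
After 5 (delete_current): list=[6, 61, 57, 1] cursor@1
After 6 (insert_after(67)): list=[6, 61, 57, 1, 67] cursor@1
After 7 (prev): list=[6, 61, 57, 1, 67] cursor@57
After 8 (next): list=[6, 61, 57, 1, 67] cursor@1
After 9 (insert_after(91)): list=[6, 61, 57, 1, 91, 67] cursor@1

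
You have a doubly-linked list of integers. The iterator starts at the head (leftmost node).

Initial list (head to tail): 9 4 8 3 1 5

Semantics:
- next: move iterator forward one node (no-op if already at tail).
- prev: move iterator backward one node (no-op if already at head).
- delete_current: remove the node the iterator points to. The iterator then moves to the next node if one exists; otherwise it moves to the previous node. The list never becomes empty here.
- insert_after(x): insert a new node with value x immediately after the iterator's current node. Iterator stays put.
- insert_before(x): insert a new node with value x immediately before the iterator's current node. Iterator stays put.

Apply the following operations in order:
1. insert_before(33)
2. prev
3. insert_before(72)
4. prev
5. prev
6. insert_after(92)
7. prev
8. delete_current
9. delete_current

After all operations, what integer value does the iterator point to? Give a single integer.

After 1 (insert_before(33)): list=[33, 9, 4, 8, 3, 1, 5] cursor@9
After 2 (prev): list=[33, 9, 4, 8, 3, 1, 5] cursor@33
After 3 (insert_before(72)): list=[72, 33, 9, 4, 8, 3, 1, 5] cursor@33
After 4 (prev): list=[72, 33, 9, 4, 8, 3, 1, 5] cursor@72
After 5 (prev): list=[72, 33, 9, 4, 8, 3, 1, 5] cursor@72
After 6 (insert_after(92)): list=[72, 92, 33, 9, 4, 8, 3, 1, 5] cursor@72
After 7 (prev): list=[72, 92, 33, 9, 4, 8, 3, 1, 5] cursor@72
After 8 (delete_current): list=[92, 33, 9, 4, 8, 3, 1, 5] cursor@92
After 9 (delete_current): list=[33, 9, 4, 8, 3, 1, 5] cursor@33

Answer: 33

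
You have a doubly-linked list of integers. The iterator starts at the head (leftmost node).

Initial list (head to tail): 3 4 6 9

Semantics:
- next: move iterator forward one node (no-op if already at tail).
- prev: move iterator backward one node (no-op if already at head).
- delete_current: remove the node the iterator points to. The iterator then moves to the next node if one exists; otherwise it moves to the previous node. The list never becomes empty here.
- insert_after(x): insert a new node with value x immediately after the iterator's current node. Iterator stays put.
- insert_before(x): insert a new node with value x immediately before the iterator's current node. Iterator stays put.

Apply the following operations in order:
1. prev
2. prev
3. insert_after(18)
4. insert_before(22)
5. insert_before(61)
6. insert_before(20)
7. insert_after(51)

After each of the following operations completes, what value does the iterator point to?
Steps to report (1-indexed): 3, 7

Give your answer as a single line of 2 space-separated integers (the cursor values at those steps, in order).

After 1 (prev): list=[3, 4, 6, 9] cursor@3
After 2 (prev): list=[3, 4, 6, 9] cursor@3
After 3 (insert_after(18)): list=[3, 18, 4, 6, 9] cursor@3
After 4 (insert_before(22)): list=[22, 3, 18, 4, 6, 9] cursor@3
After 5 (insert_before(61)): list=[22, 61, 3, 18, 4, 6, 9] cursor@3
After 6 (insert_before(20)): list=[22, 61, 20, 3, 18, 4, 6, 9] cursor@3
After 7 (insert_after(51)): list=[22, 61, 20, 3, 51, 18, 4, 6, 9] cursor@3

Answer: 3 3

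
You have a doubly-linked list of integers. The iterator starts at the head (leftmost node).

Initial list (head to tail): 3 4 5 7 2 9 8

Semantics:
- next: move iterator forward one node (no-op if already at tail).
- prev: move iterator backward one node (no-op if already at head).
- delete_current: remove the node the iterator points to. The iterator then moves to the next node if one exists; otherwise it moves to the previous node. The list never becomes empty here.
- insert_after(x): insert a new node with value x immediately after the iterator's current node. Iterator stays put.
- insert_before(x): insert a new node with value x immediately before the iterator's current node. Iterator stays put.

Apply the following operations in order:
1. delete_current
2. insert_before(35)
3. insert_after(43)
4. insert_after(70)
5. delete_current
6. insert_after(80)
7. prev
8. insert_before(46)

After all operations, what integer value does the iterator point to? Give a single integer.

Answer: 35

Derivation:
After 1 (delete_current): list=[4, 5, 7, 2, 9, 8] cursor@4
After 2 (insert_before(35)): list=[35, 4, 5, 7, 2, 9, 8] cursor@4
After 3 (insert_after(43)): list=[35, 4, 43, 5, 7, 2, 9, 8] cursor@4
After 4 (insert_after(70)): list=[35, 4, 70, 43, 5, 7, 2, 9, 8] cursor@4
After 5 (delete_current): list=[35, 70, 43, 5, 7, 2, 9, 8] cursor@70
After 6 (insert_after(80)): list=[35, 70, 80, 43, 5, 7, 2, 9, 8] cursor@70
After 7 (prev): list=[35, 70, 80, 43, 5, 7, 2, 9, 8] cursor@35
After 8 (insert_before(46)): list=[46, 35, 70, 80, 43, 5, 7, 2, 9, 8] cursor@35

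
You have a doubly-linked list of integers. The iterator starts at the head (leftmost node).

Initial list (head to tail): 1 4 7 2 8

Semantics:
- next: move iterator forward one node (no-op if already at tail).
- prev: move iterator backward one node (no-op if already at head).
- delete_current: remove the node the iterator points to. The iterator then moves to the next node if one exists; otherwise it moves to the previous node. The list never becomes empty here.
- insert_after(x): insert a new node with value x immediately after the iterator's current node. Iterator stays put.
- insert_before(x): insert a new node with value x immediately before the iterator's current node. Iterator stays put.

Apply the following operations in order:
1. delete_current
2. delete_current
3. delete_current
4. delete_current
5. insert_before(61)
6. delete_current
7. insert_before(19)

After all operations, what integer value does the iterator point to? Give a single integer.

Answer: 61

Derivation:
After 1 (delete_current): list=[4, 7, 2, 8] cursor@4
After 2 (delete_current): list=[7, 2, 8] cursor@7
After 3 (delete_current): list=[2, 8] cursor@2
After 4 (delete_current): list=[8] cursor@8
After 5 (insert_before(61)): list=[61, 8] cursor@8
After 6 (delete_current): list=[61] cursor@61
After 7 (insert_before(19)): list=[19, 61] cursor@61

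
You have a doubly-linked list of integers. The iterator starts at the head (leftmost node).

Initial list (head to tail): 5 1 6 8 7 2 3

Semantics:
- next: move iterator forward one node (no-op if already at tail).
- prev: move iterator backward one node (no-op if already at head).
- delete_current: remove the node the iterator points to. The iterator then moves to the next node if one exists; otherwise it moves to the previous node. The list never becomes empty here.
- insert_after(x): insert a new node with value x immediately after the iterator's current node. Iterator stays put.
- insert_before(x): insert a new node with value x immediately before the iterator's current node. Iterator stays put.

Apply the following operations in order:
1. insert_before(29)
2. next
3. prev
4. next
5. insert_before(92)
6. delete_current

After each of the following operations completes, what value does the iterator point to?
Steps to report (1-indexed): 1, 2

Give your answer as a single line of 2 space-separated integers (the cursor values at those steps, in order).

After 1 (insert_before(29)): list=[29, 5, 1, 6, 8, 7, 2, 3] cursor@5
After 2 (next): list=[29, 5, 1, 6, 8, 7, 2, 3] cursor@1
After 3 (prev): list=[29, 5, 1, 6, 8, 7, 2, 3] cursor@5
After 4 (next): list=[29, 5, 1, 6, 8, 7, 2, 3] cursor@1
After 5 (insert_before(92)): list=[29, 5, 92, 1, 6, 8, 7, 2, 3] cursor@1
After 6 (delete_current): list=[29, 5, 92, 6, 8, 7, 2, 3] cursor@6

Answer: 5 1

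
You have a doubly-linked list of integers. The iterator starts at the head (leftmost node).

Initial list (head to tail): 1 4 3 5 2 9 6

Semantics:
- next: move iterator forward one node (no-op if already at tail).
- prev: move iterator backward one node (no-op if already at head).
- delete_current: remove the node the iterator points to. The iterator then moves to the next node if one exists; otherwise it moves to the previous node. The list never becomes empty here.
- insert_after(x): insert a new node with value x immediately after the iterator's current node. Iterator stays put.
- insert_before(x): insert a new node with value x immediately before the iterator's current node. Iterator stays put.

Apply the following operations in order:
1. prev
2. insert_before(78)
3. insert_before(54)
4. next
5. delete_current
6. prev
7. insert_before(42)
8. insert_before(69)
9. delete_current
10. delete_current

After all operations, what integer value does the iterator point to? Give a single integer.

After 1 (prev): list=[1, 4, 3, 5, 2, 9, 6] cursor@1
After 2 (insert_before(78)): list=[78, 1, 4, 3, 5, 2, 9, 6] cursor@1
After 3 (insert_before(54)): list=[78, 54, 1, 4, 3, 5, 2, 9, 6] cursor@1
After 4 (next): list=[78, 54, 1, 4, 3, 5, 2, 9, 6] cursor@4
After 5 (delete_current): list=[78, 54, 1, 3, 5, 2, 9, 6] cursor@3
After 6 (prev): list=[78, 54, 1, 3, 5, 2, 9, 6] cursor@1
After 7 (insert_before(42)): list=[78, 54, 42, 1, 3, 5, 2, 9, 6] cursor@1
After 8 (insert_before(69)): list=[78, 54, 42, 69, 1, 3, 5, 2, 9, 6] cursor@1
After 9 (delete_current): list=[78, 54, 42, 69, 3, 5, 2, 9, 6] cursor@3
After 10 (delete_current): list=[78, 54, 42, 69, 5, 2, 9, 6] cursor@5

Answer: 5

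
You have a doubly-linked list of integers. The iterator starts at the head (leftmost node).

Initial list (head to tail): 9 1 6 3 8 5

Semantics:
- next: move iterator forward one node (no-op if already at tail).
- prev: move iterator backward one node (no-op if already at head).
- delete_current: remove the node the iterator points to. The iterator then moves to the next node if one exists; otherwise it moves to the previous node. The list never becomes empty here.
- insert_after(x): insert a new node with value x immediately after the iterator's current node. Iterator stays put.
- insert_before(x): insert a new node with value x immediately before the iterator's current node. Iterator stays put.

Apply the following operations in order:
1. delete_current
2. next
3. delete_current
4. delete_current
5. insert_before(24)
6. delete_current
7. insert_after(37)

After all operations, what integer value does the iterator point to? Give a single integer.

After 1 (delete_current): list=[1, 6, 3, 8, 5] cursor@1
After 2 (next): list=[1, 6, 3, 8, 5] cursor@6
After 3 (delete_current): list=[1, 3, 8, 5] cursor@3
After 4 (delete_current): list=[1, 8, 5] cursor@8
After 5 (insert_before(24)): list=[1, 24, 8, 5] cursor@8
After 6 (delete_current): list=[1, 24, 5] cursor@5
After 7 (insert_after(37)): list=[1, 24, 5, 37] cursor@5

Answer: 5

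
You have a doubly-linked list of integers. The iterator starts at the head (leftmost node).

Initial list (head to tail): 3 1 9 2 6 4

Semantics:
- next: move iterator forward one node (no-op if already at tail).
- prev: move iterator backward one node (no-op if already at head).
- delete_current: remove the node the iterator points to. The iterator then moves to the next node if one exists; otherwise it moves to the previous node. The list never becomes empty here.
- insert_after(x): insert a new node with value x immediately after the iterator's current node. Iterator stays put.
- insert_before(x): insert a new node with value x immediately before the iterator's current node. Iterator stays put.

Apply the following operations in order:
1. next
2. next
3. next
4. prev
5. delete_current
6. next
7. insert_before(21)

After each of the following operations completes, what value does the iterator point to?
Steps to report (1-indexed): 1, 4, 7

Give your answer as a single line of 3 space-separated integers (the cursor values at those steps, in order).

After 1 (next): list=[3, 1, 9, 2, 6, 4] cursor@1
After 2 (next): list=[3, 1, 9, 2, 6, 4] cursor@9
After 3 (next): list=[3, 1, 9, 2, 6, 4] cursor@2
After 4 (prev): list=[3, 1, 9, 2, 6, 4] cursor@9
After 5 (delete_current): list=[3, 1, 2, 6, 4] cursor@2
After 6 (next): list=[3, 1, 2, 6, 4] cursor@6
After 7 (insert_before(21)): list=[3, 1, 2, 21, 6, 4] cursor@6

Answer: 1 9 6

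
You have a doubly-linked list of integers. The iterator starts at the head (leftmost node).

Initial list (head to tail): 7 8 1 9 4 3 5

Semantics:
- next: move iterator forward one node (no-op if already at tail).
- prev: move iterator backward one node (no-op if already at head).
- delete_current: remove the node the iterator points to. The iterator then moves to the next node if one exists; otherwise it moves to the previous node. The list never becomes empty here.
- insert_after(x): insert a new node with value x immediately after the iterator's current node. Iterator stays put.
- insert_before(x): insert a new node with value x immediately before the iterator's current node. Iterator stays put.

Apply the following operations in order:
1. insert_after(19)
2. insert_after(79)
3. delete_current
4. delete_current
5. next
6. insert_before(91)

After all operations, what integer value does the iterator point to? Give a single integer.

After 1 (insert_after(19)): list=[7, 19, 8, 1, 9, 4, 3, 5] cursor@7
After 2 (insert_after(79)): list=[7, 79, 19, 8, 1, 9, 4, 3, 5] cursor@7
After 3 (delete_current): list=[79, 19, 8, 1, 9, 4, 3, 5] cursor@79
After 4 (delete_current): list=[19, 8, 1, 9, 4, 3, 5] cursor@19
After 5 (next): list=[19, 8, 1, 9, 4, 3, 5] cursor@8
After 6 (insert_before(91)): list=[19, 91, 8, 1, 9, 4, 3, 5] cursor@8

Answer: 8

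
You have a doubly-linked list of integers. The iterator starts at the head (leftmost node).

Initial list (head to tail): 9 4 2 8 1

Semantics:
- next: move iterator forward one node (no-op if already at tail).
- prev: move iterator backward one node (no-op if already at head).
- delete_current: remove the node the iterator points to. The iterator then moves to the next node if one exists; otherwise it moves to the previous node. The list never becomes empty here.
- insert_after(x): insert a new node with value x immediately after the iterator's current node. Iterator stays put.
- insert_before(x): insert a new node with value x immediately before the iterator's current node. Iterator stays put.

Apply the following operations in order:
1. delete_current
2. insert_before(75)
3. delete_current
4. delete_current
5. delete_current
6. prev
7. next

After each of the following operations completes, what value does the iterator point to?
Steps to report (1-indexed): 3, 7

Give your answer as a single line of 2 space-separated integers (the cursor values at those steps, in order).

Answer: 2 1

Derivation:
After 1 (delete_current): list=[4, 2, 8, 1] cursor@4
After 2 (insert_before(75)): list=[75, 4, 2, 8, 1] cursor@4
After 3 (delete_current): list=[75, 2, 8, 1] cursor@2
After 4 (delete_current): list=[75, 8, 1] cursor@8
After 5 (delete_current): list=[75, 1] cursor@1
After 6 (prev): list=[75, 1] cursor@75
After 7 (next): list=[75, 1] cursor@1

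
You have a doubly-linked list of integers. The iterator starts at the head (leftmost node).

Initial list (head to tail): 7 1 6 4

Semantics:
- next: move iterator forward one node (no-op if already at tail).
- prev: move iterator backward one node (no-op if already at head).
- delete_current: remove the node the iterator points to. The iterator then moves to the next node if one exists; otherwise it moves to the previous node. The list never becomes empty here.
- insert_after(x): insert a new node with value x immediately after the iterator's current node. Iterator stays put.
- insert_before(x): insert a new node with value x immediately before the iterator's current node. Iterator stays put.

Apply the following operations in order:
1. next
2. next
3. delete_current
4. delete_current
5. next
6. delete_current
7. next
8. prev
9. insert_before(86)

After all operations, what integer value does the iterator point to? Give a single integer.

Answer: 7

Derivation:
After 1 (next): list=[7, 1, 6, 4] cursor@1
After 2 (next): list=[7, 1, 6, 4] cursor@6
After 3 (delete_current): list=[7, 1, 4] cursor@4
After 4 (delete_current): list=[7, 1] cursor@1
After 5 (next): list=[7, 1] cursor@1
After 6 (delete_current): list=[7] cursor@7
After 7 (next): list=[7] cursor@7
After 8 (prev): list=[7] cursor@7
After 9 (insert_before(86)): list=[86, 7] cursor@7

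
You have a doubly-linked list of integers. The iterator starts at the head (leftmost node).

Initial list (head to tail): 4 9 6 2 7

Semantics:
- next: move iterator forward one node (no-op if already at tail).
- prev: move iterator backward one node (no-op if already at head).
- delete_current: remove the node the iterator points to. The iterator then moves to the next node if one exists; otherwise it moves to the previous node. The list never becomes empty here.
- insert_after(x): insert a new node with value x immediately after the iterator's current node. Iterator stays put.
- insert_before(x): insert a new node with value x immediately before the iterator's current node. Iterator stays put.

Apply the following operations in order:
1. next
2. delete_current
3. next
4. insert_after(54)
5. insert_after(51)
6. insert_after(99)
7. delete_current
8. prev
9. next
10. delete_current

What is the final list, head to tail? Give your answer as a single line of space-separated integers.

After 1 (next): list=[4, 9, 6, 2, 7] cursor@9
After 2 (delete_current): list=[4, 6, 2, 7] cursor@6
After 3 (next): list=[4, 6, 2, 7] cursor@2
After 4 (insert_after(54)): list=[4, 6, 2, 54, 7] cursor@2
After 5 (insert_after(51)): list=[4, 6, 2, 51, 54, 7] cursor@2
After 6 (insert_after(99)): list=[4, 6, 2, 99, 51, 54, 7] cursor@2
After 7 (delete_current): list=[4, 6, 99, 51, 54, 7] cursor@99
After 8 (prev): list=[4, 6, 99, 51, 54, 7] cursor@6
After 9 (next): list=[4, 6, 99, 51, 54, 7] cursor@99
After 10 (delete_current): list=[4, 6, 51, 54, 7] cursor@51

Answer: 4 6 51 54 7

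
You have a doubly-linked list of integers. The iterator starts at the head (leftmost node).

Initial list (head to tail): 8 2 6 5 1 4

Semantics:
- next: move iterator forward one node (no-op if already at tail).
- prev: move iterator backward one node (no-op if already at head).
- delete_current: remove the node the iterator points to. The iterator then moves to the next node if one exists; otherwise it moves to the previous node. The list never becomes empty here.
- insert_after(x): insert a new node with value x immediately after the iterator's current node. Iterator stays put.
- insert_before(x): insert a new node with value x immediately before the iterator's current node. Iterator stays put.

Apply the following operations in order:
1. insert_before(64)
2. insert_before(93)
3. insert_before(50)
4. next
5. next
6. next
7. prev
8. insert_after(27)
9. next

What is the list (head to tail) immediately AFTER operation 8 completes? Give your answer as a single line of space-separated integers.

After 1 (insert_before(64)): list=[64, 8, 2, 6, 5, 1, 4] cursor@8
After 2 (insert_before(93)): list=[64, 93, 8, 2, 6, 5, 1, 4] cursor@8
After 3 (insert_before(50)): list=[64, 93, 50, 8, 2, 6, 5, 1, 4] cursor@8
After 4 (next): list=[64, 93, 50, 8, 2, 6, 5, 1, 4] cursor@2
After 5 (next): list=[64, 93, 50, 8, 2, 6, 5, 1, 4] cursor@6
After 6 (next): list=[64, 93, 50, 8, 2, 6, 5, 1, 4] cursor@5
After 7 (prev): list=[64, 93, 50, 8, 2, 6, 5, 1, 4] cursor@6
After 8 (insert_after(27)): list=[64, 93, 50, 8, 2, 6, 27, 5, 1, 4] cursor@6

Answer: 64 93 50 8 2 6 27 5 1 4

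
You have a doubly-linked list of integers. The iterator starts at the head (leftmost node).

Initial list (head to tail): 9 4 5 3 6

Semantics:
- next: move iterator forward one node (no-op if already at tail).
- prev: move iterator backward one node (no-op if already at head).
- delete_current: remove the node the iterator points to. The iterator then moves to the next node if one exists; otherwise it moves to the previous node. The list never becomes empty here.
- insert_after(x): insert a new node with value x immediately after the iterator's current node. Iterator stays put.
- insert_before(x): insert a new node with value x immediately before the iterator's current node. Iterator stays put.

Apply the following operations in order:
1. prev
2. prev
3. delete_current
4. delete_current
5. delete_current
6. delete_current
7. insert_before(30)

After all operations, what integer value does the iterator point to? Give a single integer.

Answer: 6

Derivation:
After 1 (prev): list=[9, 4, 5, 3, 6] cursor@9
After 2 (prev): list=[9, 4, 5, 3, 6] cursor@9
After 3 (delete_current): list=[4, 5, 3, 6] cursor@4
After 4 (delete_current): list=[5, 3, 6] cursor@5
After 5 (delete_current): list=[3, 6] cursor@3
After 6 (delete_current): list=[6] cursor@6
After 7 (insert_before(30)): list=[30, 6] cursor@6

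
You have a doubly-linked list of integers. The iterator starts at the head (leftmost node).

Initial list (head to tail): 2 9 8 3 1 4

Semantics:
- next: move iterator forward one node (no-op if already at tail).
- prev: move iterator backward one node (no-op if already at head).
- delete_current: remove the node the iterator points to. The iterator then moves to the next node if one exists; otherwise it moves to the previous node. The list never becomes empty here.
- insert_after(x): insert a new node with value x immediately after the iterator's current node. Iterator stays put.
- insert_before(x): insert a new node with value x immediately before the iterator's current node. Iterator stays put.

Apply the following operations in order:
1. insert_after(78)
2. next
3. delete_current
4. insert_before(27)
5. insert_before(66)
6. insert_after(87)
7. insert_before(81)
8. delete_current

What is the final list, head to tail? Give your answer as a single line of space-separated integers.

After 1 (insert_after(78)): list=[2, 78, 9, 8, 3, 1, 4] cursor@2
After 2 (next): list=[2, 78, 9, 8, 3, 1, 4] cursor@78
After 3 (delete_current): list=[2, 9, 8, 3, 1, 4] cursor@9
After 4 (insert_before(27)): list=[2, 27, 9, 8, 3, 1, 4] cursor@9
After 5 (insert_before(66)): list=[2, 27, 66, 9, 8, 3, 1, 4] cursor@9
After 6 (insert_after(87)): list=[2, 27, 66, 9, 87, 8, 3, 1, 4] cursor@9
After 7 (insert_before(81)): list=[2, 27, 66, 81, 9, 87, 8, 3, 1, 4] cursor@9
After 8 (delete_current): list=[2, 27, 66, 81, 87, 8, 3, 1, 4] cursor@87

Answer: 2 27 66 81 87 8 3 1 4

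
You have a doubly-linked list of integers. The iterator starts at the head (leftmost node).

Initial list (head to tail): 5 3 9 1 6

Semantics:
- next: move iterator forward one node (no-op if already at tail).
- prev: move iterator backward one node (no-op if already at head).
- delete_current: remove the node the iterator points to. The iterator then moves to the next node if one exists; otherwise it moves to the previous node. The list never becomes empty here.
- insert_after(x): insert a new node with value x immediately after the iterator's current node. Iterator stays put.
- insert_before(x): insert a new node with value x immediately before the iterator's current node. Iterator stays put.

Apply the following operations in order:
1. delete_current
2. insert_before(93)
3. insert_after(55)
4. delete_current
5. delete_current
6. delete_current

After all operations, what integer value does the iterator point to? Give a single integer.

Answer: 1

Derivation:
After 1 (delete_current): list=[3, 9, 1, 6] cursor@3
After 2 (insert_before(93)): list=[93, 3, 9, 1, 6] cursor@3
After 3 (insert_after(55)): list=[93, 3, 55, 9, 1, 6] cursor@3
After 4 (delete_current): list=[93, 55, 9, 1, 6] cursor@55
After 5 (delete_current): list=[93, 9, 1, 6] cursor@9
After 6 (delete_current): list=[93, 1, 6] cursor@1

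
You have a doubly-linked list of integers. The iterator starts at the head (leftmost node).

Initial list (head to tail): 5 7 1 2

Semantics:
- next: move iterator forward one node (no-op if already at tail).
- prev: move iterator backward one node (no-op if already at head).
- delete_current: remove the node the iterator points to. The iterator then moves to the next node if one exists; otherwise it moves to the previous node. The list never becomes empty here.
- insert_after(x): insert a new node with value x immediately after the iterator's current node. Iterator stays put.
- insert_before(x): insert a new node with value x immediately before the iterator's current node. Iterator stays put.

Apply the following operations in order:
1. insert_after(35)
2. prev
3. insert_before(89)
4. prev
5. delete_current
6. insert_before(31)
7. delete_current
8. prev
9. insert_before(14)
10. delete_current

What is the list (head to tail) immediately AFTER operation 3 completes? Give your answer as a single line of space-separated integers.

Answer: 89 5 35 7 1 2

Derivation:
After 1 (insert_after(35)): list=[5, 35, 7, 1, 2] cursor@5
After 2 (prev): list=[5, 35, 7, 1, 2] cursor@5
After 3 (insert_before(89)): list=[89, 5, 35, 7, 1, 2] cursor@5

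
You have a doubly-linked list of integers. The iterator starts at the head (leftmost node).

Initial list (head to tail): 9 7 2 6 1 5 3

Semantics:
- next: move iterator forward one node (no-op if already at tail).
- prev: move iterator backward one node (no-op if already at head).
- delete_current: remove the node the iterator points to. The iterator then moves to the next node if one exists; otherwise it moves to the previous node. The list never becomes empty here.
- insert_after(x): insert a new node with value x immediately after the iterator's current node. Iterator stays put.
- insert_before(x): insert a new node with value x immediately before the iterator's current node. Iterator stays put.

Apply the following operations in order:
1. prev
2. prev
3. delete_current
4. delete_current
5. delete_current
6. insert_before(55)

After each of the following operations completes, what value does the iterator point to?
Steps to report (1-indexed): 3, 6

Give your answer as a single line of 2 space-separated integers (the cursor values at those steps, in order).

After 1 (prev): list=[9, 7, 2, 6, 1, 5, 3] cursor@9
After 2 (prev): list=[9, 7, 2, 6, 1, 5, 3] cursor@9
After 3 (delete_current): list=[7, 2, 6, 1, 5, 3] cursor@7
After 4 (delete_current): list=[2, 6, 1, 5, 3] cursor@2
After 5 (delete_current): list=[6, 1, 5, 3] cursor@6
After 6 (insert_before(55)): list=[55, 6, 1, 5, 3] cursor@6

Answer: 7 6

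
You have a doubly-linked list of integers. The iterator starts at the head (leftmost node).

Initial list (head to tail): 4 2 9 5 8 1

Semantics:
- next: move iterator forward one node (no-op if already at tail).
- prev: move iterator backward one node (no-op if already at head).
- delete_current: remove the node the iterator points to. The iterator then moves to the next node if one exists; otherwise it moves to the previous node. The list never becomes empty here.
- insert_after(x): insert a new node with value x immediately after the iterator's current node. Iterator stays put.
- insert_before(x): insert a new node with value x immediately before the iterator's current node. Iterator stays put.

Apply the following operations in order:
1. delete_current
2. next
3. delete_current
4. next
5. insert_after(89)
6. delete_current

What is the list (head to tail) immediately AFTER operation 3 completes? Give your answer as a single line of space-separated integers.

Answer: 2 5 8 1

Derivation:
After 1 (delete_current): list=[2, 9, 5, 8, 1] cursor@2
After 2 (next): list=[2, 9, 5, 8, 1] cursor@9
After 3 (delete_current): list=[2, 5, 8, 1] cursor@5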